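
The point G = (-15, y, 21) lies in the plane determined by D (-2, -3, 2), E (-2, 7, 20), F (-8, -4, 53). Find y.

-56

A normal to the plane is n = DE × DF = (528, -108, 60).
G lies in the plane iff n · DG = 0.
This gives (-108)y + (-6048) = 0, so y = -56.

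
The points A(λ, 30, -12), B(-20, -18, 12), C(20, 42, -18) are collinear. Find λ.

12

Collinearity requires AB × AC = 0; each component is linear in λ.
The y-component gives (-30)λ + (360) = 0, so λ = 12.
The remaining components then also vanish.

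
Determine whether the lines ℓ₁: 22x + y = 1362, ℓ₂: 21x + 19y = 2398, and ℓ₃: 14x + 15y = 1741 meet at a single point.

No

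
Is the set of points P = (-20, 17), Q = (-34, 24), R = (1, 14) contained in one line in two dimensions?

No

PQ = (-14, 7), PR = (21, -3).
Twice the signed area of △PQR is (-14)(-3) − (7)(21) = -105.
The area is nonzero, so the three points are not collinear.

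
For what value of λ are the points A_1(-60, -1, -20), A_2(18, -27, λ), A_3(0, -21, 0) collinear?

Direction A_1A_3 = (60, -20, 20). From the x-coordinate of A_2, the parameter along the line is τ = (18 − (-60))/60 = 13/10.
Then λ = (-20) + 13/10·(20) = 6.

6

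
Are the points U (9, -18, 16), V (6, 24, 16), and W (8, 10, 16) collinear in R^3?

No

UV = (-3, 42, 0), UW = (-1, 28, 0).
Comparing components 1 and 2: (-3)(28) − (42)(-1) = -42 ≠ 0, so UV and UW are not parallel and the points are not collinear.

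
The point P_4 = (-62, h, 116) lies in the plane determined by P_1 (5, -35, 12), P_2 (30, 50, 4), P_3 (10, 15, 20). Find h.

The plane through P_1, P_2, P_3 has equation 1080x − 240y + 825z = 23700.
Substituting P_4: (-240)h + (28740) = 23700, so h = 21.

21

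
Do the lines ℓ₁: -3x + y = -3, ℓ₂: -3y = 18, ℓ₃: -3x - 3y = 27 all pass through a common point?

No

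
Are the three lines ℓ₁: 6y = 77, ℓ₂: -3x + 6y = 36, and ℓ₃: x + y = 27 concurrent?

No

The three lines meet at one point iff the augmented coefficient matrix [aᵢ bᵢ cᵢ] has rank < 3, i.e. its determinant vanishes.
Here the determinant is 9.
Nonzero, so no common point exists.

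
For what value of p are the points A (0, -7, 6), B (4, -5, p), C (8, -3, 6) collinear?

6

Collinearity requires AB × AC = 0; each component is linear in p.
The x-component gives (-4)p + (24) = 0, so p = 6.
The remaining components then also vanish.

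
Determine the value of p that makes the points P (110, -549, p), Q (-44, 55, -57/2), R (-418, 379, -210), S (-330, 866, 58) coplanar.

The points are coplanar iff PQ · (PR × PS) = 0.
Expanding, this is linear in p: (210650)p + (29912300) = 0.
So p = -142.

-142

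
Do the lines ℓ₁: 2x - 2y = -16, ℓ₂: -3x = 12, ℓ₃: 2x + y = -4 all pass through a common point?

Yes

Intersecting ℓ₁ and ℓ₂: solving the 2×2 system gives (x, y) = (-4, 4).
Substitute into ℓ₃: (2)(-4) + (1)(4) = -4.
This equals -4, so (-4, 4) lies on all three lines and they are concurrent.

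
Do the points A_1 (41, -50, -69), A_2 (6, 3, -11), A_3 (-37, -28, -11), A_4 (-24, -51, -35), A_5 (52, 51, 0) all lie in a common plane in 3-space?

Yes

The plane through A_1, A_2, A_3 has normal n = A_1A_2 × A_1A_3 = (1798, -2494, 3364) and equation n·P = -33698.
Checking the remaining points: n·A_4 = -33698, n·A_5 = -33698.
All equal -33698, so all 5 points lie in one plane.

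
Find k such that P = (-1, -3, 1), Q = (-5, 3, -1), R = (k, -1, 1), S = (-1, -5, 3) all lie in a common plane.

-3

Normal to plane PQS: n = (8, 8, 8); plane equation n·X = -24.
Requiring n·R = -24: (8)k + (0) = -24.
So k = -3.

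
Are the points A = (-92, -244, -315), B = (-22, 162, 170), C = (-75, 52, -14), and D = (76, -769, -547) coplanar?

With A as base: AB = (70, 406, 485), AC = (17, 296, 301), AD = (168, -525, -232).
AC × AD = (89353, 54512, -58653).
AB · (AC × AD) = -60123.
Since -60123 ≠ 0, the four points are not coplanar.

No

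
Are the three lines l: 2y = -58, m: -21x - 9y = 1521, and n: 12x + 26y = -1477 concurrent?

No

Intersecting l and m: solving the 2×2 system gives (x, y) = (-60, -29).
Substitute into n: (12)(-60) + (26)(-29) = -1474.
But n requires -1477 ≠ -1474, so the three lines have no common point.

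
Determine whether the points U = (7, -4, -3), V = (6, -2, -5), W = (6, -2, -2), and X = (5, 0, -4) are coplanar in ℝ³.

Yes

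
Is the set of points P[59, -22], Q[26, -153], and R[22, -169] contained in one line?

No

PQ = (-33, -131), PR = (-37, -147).
Twice the signed area of △PQR is (-33)(-147) − (-131)(-37) = 4.
The area is nonzero, so the three points are not collinear.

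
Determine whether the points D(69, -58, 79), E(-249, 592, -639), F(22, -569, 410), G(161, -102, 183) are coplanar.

Yes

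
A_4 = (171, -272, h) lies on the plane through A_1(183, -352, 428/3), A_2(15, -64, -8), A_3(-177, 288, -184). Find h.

A normal to the plane is n = A_1A_2 × A_1A_3 = (7040/3, -640, -3840).
A_4 lies in the plane iff n · A_1A_4 = 0.
This gives (-3840)h + (468480) = 0, so h = 122.

122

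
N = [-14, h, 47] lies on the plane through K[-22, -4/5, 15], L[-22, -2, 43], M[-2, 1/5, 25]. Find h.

-8/5

The plane through K, L, M has equation −40x + 560y + 24z = 792.
Substituting N: (560)h + (1688) = 792, so h = -8/5.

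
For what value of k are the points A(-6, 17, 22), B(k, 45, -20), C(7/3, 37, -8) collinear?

Collinearity requires AB × AC = 0; each component is linear in k.
The y-component gives (30)k + (-170) = 0, so k = 17/3.
The remaining components then also vanish.

17/3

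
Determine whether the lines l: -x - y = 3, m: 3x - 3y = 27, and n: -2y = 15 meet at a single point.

No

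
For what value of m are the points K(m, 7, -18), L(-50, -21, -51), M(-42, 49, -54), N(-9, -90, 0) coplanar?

-12

Coplanarity ⇔ det[KL; KM; KN] = 0.
Expanding, this is linear in m: (-3363)m + (-40356) = 0.
So m = -12.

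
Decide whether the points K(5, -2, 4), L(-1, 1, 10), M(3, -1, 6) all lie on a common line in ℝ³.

KL = (-6, 3, 6), KM = (-2, 1, 2).
KL × KM = (0, 0, 0).
The cross product vanishes, so the three points are collinear.

Yes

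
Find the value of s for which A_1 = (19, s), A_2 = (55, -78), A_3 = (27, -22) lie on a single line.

Collinearity: (A_1 − A_2) must be parallel to (A_3 − A_2) = (-28, 56).
Cross-multiplying the components: (s − (-78))·(-28) = (-36)·(56).
Solving gives s = -6.

-6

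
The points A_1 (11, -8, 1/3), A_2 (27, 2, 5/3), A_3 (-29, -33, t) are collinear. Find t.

-3

Collinearity requires A_1A_2 × A_1A_3 = 0; each component is linear in t.
The x-component gives (10)t + (30) = 0, so t = -3.
The remaining components then also vanish.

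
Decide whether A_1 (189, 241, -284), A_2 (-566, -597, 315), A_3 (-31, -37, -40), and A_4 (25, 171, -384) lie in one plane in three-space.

Yes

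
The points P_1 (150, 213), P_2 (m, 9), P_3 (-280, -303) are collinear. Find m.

The three points are collinear iff det[P_1P_2; P_1P_3] = 0.
This determinant is linear in m: (-516)m + (-10320) = 0, so m = -20.

-20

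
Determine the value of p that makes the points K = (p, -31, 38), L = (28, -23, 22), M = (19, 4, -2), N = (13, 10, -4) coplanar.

20

The points are coplanar iff KL · (KM × KN) = 0.
Expanding, this is linear in p: (-90)p + (1800) = 0.
So p = 20.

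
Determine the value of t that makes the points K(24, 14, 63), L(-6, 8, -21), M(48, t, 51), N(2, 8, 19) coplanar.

26

Normal to plane KLN: n = (-240, 528, 48); plane equation n·P = 4656.
Requiring n·M = 4656: (528)t + (-9072) = 4656.
So t = 26.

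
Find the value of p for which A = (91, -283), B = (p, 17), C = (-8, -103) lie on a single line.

-74

The three points are collinear iff det[AB; AC] = 0.
This determinant is linear in p: (180)p + (13320) = 0, so p = -74.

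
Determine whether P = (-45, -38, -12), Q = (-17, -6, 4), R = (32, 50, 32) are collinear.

PQ = (28, 32, 16), PR = (77, 88, 44).
PQ × PR = (0, 0, 0).
The cross product vanishes, so the three points are collinear.

Yes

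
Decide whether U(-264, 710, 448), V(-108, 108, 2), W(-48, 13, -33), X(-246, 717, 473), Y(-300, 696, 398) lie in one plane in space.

The plane through U, V, W has normal n = UV × UW = (-21300, -21300, 21300) and equation n·P = 42600.
Checking the remaining points: n·X = 42600, n·Y = 42600.
All equal 42600, so all 5 points lie in one plane.

Yes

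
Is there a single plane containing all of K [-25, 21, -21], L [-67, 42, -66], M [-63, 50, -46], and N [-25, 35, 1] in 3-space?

Yes

The four points are coplanar iff the 3×3 determinant with rows KL, KM, KN is zero.
Rows: (-42, 21, -45), (-38, 29, -25), (0, 14, 22).
Expanding along the first row: (-42)(988) − (21)(-836) + (-45)(-532) = 0.
Zero determinant ⇒ coplanar.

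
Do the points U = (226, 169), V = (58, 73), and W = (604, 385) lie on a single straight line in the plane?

UV = (-168, -96), UW = (378, 216).
Checking proportionality: UW = -9/4·UV, so the vectors are parallel and the points are collinear.

Yes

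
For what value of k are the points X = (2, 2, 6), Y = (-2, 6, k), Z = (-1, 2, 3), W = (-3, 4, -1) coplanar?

-2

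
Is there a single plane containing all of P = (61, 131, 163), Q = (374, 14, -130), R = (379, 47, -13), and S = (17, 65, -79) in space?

The four points are coplanar iff the 3×3 determinant with rows PQ, PR, PS is zero.
Rows: (313, -117, -293), (318, -84, -176), (-44, -66, -242).
Expanding along the first row: (313)(8712) − (-117)(-84700) + (-293)(-24684) = 49368.
Nonzero ⇒ not coplanar.

No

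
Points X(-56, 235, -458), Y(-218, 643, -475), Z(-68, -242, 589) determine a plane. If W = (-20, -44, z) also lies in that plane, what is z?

A normal to the plane is n = XY × XZ = (419067, 169818, 82170).
W lies in the plane iff n · XW = 0.
This gives (82170)z + (5341050) = 0, so z = -65.

-65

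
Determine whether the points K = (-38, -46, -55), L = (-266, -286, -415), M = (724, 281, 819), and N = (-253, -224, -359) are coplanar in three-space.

No

A normal to the plane through K, L, M is n = KL × KM = (-92040, -75048, 108324).
The plane has equation n·P = 991908. For N: n·N = 1208556.
1208556 ≠ 991908, so N is off the plane.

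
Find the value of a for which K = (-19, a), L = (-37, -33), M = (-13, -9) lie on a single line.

-15

The three points are collinear iff det[KL; KM] = 0.
This determinant is linear in a: (24)a + (360) = 0, so a = -15.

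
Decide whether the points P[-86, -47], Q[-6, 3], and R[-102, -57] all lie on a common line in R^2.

Yes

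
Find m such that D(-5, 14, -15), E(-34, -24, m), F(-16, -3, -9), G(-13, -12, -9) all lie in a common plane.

Coplanarity ⇔ det[DE; DF; DG] = 0.
Expanding, this is linear in m: (150)m + (0) = 0.
So m = 0.

0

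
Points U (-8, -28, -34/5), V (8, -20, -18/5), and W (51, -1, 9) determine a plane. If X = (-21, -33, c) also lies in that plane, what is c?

The plane through U, V, W has equation 40x − 64y − 40z = 1744.
Substituting X: (-40)c + (1272) = 1744, so c = -59/5.

-59/5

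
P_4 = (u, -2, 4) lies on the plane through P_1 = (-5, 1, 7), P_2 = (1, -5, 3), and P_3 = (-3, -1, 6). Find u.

-2

Coplanarity requires P_1P_2 · (P_1P_3 × P_1P_4) = 0.
P_1P_2 = (6, -6, -4), P_1P_3 = (2, -2, -1); the triple product is linear in u with coefficient -2 and constant term -4.
Setting it to zero: u = -2.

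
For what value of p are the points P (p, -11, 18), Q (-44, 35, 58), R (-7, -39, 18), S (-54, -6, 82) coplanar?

-11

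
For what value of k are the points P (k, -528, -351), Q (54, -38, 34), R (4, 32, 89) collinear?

Collinearity requires PQ × PR = 0; each component is linear in k.
The y-component gives (55)k + (-22220) = 0, so k = 404.
The remaining components then also vanish.

404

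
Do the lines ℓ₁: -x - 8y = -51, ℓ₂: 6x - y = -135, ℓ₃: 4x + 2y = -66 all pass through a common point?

Yes

Intersecting ℓ₁ and ℓ₂: solving the 2×2 system gives (x, y) = (-21, 9).
Substitute into ℓ₃: (4)(-21) + (2)(9) = -66.
This equals -66, so (-21, 9) lies on all three lines and they are concurrent.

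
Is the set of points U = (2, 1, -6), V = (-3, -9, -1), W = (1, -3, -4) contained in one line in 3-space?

No

UV = (-5, -10, 5), UW = (-1, -4, 2).
Comparing components 3 and 1: (5)(-1) − (-5)(2) = 5 ≠ 0, so UV and UW are not parallel and the points are not collinear.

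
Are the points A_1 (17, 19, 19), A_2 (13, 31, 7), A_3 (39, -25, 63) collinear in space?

No

A_1A_2 = (-4, 12, -12), A_1A_3 = (22, -44, 44).
A_1A_2 × A_1A_3 = (0, -88, -88).
The cross product is nonzero, so the points do not lie on one line.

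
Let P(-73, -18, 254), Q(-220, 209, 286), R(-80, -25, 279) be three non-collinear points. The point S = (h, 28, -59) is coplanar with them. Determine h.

The plane through P, Q, R has equation 5899x + 3451y + 2618z = 172227.
Substituting S: (5899)h + (-57834) = 172227, so h = 39.

39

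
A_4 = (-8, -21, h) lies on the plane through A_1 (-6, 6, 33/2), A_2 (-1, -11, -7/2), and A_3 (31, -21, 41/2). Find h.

Coplanarity requires A_1A_2 · (A_1A_3 × A_1A_4) = 0.
A_1A_2 = (5, -17, -20), A_1A_3 = (37, -27, 4); the triple product is linear in h with coefficient 494 and constant term 13585.
Setting it to zero: h = -55/2.

-55/2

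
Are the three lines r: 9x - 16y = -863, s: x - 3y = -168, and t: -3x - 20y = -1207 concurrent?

Yes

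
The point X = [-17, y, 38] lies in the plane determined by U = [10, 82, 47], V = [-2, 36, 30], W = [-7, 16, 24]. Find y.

A normal to the plane is n = UV × UW = (-64, 13, 10).
X lies in the plane iff n · UX = 0.
This gives (13)y + (572) = 0, so y = -44.

-44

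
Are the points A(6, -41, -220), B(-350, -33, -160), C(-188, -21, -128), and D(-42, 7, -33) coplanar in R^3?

No

The four points are coplanar iff the 3×3 determinant with rows AB, AC, AD is zero.
Rows: (-356, 8, 60), (-194, 20, 92), (-48, 48, 187).
Expanding along the first row: (-356)(-676) − (8)(-31862) + (60)(-8352) = -5568.
Nonzero ⇒ not coplanar.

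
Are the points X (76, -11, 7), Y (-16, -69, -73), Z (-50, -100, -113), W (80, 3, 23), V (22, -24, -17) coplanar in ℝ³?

Yes

The plane through X, Y, Z has normal n = XY × XZ = (-160, -960, 880) and equation n·P = 4560.
Checking the remaining points: n·W = 4560, n·V = 4560.
All equal 4560, so all 5 points lie in one plane.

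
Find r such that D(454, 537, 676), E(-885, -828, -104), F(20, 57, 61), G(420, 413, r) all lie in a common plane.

-205

Normal to plane DEF: n = (465075, -484965, 50310); plane equation n·P = -15272595.
Requiring n·G = -15272595: (50310)r + (-4959045) = -15272595.
So r = -205.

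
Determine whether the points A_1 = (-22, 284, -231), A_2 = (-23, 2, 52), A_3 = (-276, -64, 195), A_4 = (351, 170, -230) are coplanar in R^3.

Yes

The four points are coplanar iff the 3×3 determinant with rows A_1A_2, A_1A_3, A_1A_4 is zero.
Rows: (-1, -282, 283), (-254, -348, 426), (373, -114, 1).
Expanding along the first row: (-1)(48216) − (-282)(-159152) + (283)(158760) = 0.
Zero determinant ⇒ coplanar.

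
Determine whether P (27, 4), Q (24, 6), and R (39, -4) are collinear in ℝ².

PQ = (-3, 2), PR = (12, -8).
Checking proportionality: PR = -4·PQ, so the vectors are parallel and the points are collinear.

Yes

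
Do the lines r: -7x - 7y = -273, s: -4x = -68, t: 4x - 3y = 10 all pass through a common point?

Intersecting r and s: solving the 2×2 system gives (x, y) = (17, 22).
Substitute into t: (4)(17) + (-3)(22) = 2.
But t requires 10 ≠ 2, so the three lines have no common point.

No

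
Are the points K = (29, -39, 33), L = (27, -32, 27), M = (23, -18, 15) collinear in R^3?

Yes

KL = (-2, 7, -6), KM = (-6, 21, -18).
Each component of KM is 3 times the corresponding component of KL, so KM = 3·KL and the points are collinear.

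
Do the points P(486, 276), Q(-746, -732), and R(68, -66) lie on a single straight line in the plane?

Yes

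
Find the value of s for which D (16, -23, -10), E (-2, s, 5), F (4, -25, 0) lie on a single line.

-26

Direction DF = (-12, -2, 10). From the x-coordinate of E, the parameter along the line is τ = (-2 − 16)/(-12) = 3/2.
Then s = (-23) + 3/2·(-2) = -26.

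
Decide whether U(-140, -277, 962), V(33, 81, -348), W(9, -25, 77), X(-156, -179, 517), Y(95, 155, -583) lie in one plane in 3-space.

Yes

The plane through U, V, W has normal n = UV × UW = (13290, -42085, -9746) and equation n·P = 421293.
Checking the remaining points: n·X = 421293, n·Y = 421293.
All equal 421293, so all 5 points lie in one plane.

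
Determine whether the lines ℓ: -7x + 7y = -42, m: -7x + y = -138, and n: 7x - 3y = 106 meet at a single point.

Intersecting ℓ and m: solving the 2×2 system gives (x, y) = (22, 16).
Substitute into n: (7)(22) + (-3)(16) = 106.
This equals 106, so (22, 16) lies on all three lines and they are concurrent.

Yes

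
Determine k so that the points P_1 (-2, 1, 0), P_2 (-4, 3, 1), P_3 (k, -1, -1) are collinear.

0

Collinearity requires P_1P_2 × P_1P_3 = 0; each component is linear in k.
The y-component gives (1)k + (0) = 0, so k = 0.
The remaining components then also vanish.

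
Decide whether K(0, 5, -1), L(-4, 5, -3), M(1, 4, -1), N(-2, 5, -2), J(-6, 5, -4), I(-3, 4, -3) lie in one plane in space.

The plane through K, L, M has normal n = KL × KM = (-2, -2, 4) and equation n·P = -14.
Checking the remaining points: n·N = -14, n·J = -14, n·I = -14.
All equal -14, so all 6 points lie in one plane.

Yes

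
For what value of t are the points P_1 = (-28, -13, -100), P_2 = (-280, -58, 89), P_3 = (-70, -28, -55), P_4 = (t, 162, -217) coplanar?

-490

Coplanarity ⇔ det[P_1P_2; P_1P_3; P_1P_4] = 0.
Expanding, this is linear in t: (810)t + (396900) = 0.
So t = -490.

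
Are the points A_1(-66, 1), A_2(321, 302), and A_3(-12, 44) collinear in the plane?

No

A_1A_2 = (387, 301), A_1A_3 = (54, 43).
Twice the signed area of △A_1A_2A_3 is (387)(43) − (301)(54) = 387.
The area is nonzero, so the three points are not collinear.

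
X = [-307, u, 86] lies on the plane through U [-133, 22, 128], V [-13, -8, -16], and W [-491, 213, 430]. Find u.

265

Coplanarity requires UV · (UW × UX) = 0.
UV = (120, -30, -144), UW = (-358, 191, 302); the triple product is linear in u with coefficient 15312 and constant term -4057680.
Setting it to zero: u = 265.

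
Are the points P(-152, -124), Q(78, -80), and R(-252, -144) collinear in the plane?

PQ = (230, 44), PR = (-100, -20).
If collinear, PR would be a scalar multiple of PQ. But (230)·(-20) ≠ (44)·(-100) (difference -200), so they are not parallel; the points are not collinear.

No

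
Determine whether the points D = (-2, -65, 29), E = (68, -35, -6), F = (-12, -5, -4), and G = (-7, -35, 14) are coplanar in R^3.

A normal to the plane through D, E, F is n = DE × DF = (1110, 2660, 4500).
The plane has equation n·P = -44620. For G: n·G = -37870.
-37870 ≠ -44620, so G is off the plane.

No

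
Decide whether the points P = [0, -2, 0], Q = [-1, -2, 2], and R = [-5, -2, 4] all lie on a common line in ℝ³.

PQ = (-1, 0, 2), PR = (-5, 0, 4).
Comparing components 3 and 1: (2)(-5) − (-1)(4) = -6 ≠ 0, so PQ and PR are not parallel and the points are not collinear.

No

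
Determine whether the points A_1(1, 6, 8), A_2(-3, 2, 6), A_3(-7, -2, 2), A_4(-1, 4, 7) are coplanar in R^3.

With A_1 as base: A_1A_2 = (-4, -4, -2), A_1A_3 = (-8, -8, -6), A_1A_4 = (-2, -2, -1).
A_1A_3 × A_1A_4 = (-4, 4, 0).
A_1A_2 · (A_1A_3 × A_1A_4) = 0.
The scalar triple product vanishes, so the four points are coplanar.

Yes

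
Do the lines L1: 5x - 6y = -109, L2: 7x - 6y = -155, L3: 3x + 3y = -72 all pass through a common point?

Yes

The three lines meet at one point iff the augmented coefficient matrix [aᵢ bᵢ cᵢ] has rank < 3, i.e. its determinant vanishes.
Here the determinant is 0.
It vanishes, so the lines are concurrent at (-23, -1).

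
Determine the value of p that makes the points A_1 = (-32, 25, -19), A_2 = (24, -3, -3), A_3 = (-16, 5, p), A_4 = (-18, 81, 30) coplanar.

Normal to plane A_1A_2A_4: n = (-2268, -2520, 3528); plane equation n·P = -57456.
Requiring n·A_3 = -57456: (3528)p + (23688) = -57456.
So p = -23.

-23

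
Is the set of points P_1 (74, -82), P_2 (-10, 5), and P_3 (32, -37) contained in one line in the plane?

No

P_1P_2 = (-84, 87), P_1P_3 = (-42, 45).
det[P_1P_2; P_1P_3] = (-84)(45) − (87)(-42) = -126.
The determinant is nonzero, so they are not collinear.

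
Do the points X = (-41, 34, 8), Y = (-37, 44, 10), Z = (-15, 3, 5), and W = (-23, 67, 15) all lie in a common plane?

The four points are coplanar iff the 3×3 determinant with rows XY, XZ, XW is zero.
Rows: (4, 10, 2), (26, -31, -3), (18, 33, 7).
Expanding along the first row: (4)(-118) − (10)(236) + (2)(1416) = 0.
Zero determinant ⇒ coplanar.

Yes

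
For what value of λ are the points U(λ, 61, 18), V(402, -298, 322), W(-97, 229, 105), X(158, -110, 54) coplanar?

8

The points are coplanar iff UV · (UW × UX) = 0.
Expanding, this is linear in λ: (100440)λ + (-803520) = 0.
So λ = 8.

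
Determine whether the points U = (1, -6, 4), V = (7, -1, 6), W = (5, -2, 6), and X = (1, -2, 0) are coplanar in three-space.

A normal to the plane through U, V, W is n = UV × UW = (2, -4, 4).
The plane has equation n·P = 42. For X: n·X = 10.
10 ≠ 42, so X is off the plane.

No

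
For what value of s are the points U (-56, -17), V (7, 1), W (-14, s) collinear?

-5

Collinearity: (W − U) must be parallel to (V − U) = (63, 18).
Cross-multiplying the components: (s − (-17))·(63) = (42)·(18).
Solving gives s = -5.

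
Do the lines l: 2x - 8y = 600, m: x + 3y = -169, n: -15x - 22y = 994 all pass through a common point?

Yes

The three lines meet at one point iff the augmented coefficient matrix [aᵢ bᵢ cᵢ] has rank < 3, i.e. its determinant vanishes.
Here the determinant is 0.
It vanishes, so the lines are concurrent at (32, -67).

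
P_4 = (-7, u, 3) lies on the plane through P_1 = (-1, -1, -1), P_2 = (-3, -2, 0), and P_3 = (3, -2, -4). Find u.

-1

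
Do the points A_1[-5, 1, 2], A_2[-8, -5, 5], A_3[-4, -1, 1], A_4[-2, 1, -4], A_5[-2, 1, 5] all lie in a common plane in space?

The plane through A_1, A_2, A_3 has normal n = A_1A_2 × A_1A_3 = (12, 0, 12) and equation n·P = -36.
Checking the remaining points: n·A_4 = -72, n·A_5 = 36.
Since n·A_4 = -72 ≠ -36, A_4 is off the plane and the points are not all coplanar.

No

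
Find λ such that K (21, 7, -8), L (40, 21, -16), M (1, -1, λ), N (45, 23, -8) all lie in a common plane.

-40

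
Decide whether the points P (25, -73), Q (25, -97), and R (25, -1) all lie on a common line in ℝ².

Yes

PQ = (0, -24), PR = (0, 72).
det[PQ; PR] = (0)(72) − (-24)(0) = 0.
The determinant is zero, so the points are collinear.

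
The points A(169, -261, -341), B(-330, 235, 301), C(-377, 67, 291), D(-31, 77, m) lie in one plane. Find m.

Normal to plane ABC: n = (102896, -35164, 107144); plane equation n·P = -9968876.
Requiring n·D = -9968876: (107144)m + (-5897404) = -9968876.
So m = -38.

-38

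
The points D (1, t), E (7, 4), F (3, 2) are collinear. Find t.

Collinearity: (D − E) must be parallel to (F − E) = (-4, -2).
Cross-multiplying the components: (t − 4)·(-4) = (-6)·(-2).
Solving gives t = 1.

1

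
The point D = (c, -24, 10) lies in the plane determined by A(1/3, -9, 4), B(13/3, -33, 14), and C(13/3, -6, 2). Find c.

13/3

A normal to the plane is n = AB × AC = (18, 48, 108).
D lies in the plane iff n · AD = 0.
This gives (18)c + (-78) = 0, so c = 13/3.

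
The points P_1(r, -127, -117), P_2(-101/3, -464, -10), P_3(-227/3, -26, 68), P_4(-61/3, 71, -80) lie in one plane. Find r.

-2/3

Coplanarity ⇔ det[P_1P_2; P_1P_3; P_1P_4] = 0.
Expanding, this is linear in r: (72390)r + (48260) = 0.
So r = -2/3.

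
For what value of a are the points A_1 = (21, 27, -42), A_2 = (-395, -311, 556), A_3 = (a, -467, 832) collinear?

-587

Collinearity requires A_1A_2 × A_1A_3 = 0; each component is linear in a.
The y-component gives (598)a + (351026) = 0, so a = -587.
The remaining components then also vanish.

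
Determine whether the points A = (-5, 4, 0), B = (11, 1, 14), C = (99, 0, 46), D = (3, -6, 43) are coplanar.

A normal to the plane through A, B, C is n = AB × AC = (-82, 720, 248).
The plane has equation n·P = 3290. For D: n·D = 6098.
6098 ≠ 3290, so D is off the plane.

No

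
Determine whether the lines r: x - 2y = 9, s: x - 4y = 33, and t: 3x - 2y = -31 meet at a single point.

Lines aᵢx + bᵢy = cᵢ with pairwise distinct directions are concurrent exactly when det[aᵢ bᵢ cᵢ] = 0.
Here the determinant is 20.
Nonzero, so no common point exists.

No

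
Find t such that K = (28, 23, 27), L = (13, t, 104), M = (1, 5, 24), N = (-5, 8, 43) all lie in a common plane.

41

Normal to plane KMN: n = (-333, 531, -189); plane equation n·P = -2214.
Requiring n·L = -2214: (531)t + (-23985) = -2214.
So t = 41.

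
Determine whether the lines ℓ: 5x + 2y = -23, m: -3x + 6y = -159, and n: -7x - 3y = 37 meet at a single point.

Intersecting ℓ and m: solving the 2×2 system gives (x, y) = (5, -24).
Substitute into n: (-7)(5) + (-3)(-24) = 37.
This equals 37, so (5, -24) lies on all three lines and they are concurrent.

Yes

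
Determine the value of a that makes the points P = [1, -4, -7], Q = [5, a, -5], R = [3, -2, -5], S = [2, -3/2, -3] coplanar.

-1

Normal to plane PRS: n = (3, -6, 3); plane equation n·X = 6.
Requiring n·Q = 6: (-6)a + (0) = 6.
So a = -1.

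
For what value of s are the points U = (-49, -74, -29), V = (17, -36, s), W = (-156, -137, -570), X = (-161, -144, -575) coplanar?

309

Normal to plane UWX: n = (-3472, 2170, 434); plane equation n·P = -3038.
Requiring n·V = -3038: (434)s + (-137144) = -3038.
So s = 309.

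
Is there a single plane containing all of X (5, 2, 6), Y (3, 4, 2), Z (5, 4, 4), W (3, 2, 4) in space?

The four points are coplanar iff the 3×3 determinant with rows XY, XZ, XW is zero.
Rows: (-2, 2, -4), (0, 2, -2), (-2, 0, -2).
Expanding along the first row: (-2)(-4) − (2)(-4) + (-4)(4) = 0.
Zero determinant ⇒ coplanar.

Yes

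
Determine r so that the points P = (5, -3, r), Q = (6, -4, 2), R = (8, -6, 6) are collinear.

Collinearity requires PQ × PR = 0; each component is linear in r.
The x-component gives (-2)r + (0) = 0, so r = 0.
The remaining components then also vanish.

0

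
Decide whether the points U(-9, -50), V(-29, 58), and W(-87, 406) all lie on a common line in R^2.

No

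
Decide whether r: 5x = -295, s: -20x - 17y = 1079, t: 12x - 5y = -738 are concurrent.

Intersecting r and s: solving the 2×2 system gives (x, y) = (-59, 101/17).
Substitute into t: (12)(-59) + (-5)(101/17) = -12541/17.
But t requires -738 ≠ -12541/17, so the three lines have no common point.

No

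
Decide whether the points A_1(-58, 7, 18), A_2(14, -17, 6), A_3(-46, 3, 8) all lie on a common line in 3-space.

No

A_1A_2 = (72, -24, -12), A_1A_3 = (12, -4, -10).
Comparing components 2 and 3: (-24)(-10) − (-12)(-4) = 192 ≠ 0, so A_1A_2 and A_1A_3 are not parallel and the points are not collinear.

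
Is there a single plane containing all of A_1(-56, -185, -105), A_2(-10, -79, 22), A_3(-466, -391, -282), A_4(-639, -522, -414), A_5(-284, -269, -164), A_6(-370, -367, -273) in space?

The plane through A_1, A_2, A_3 has normal n = A_1A_2 × A_1A_3 = (7400, -43928, 33984) and equation n·P = 4143960.
Checking the remaining points: n·A_4 = 4132440, n·A_5 = 4141656, n·A_6 = 4105944.
Since n·A_4 = 4132440 ≠ 4143960, A_4 is off the plane and the points are not all coplanar.

No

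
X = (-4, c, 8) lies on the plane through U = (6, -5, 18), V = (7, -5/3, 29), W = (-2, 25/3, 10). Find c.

35/3

Coplanarity requires UV · (UW × UX) = 0.
UV = (1, 10/3, 11), UW = (-8, 40/3, -8); the triple product is linear in c with coefficient -80 and constant term 2800/3.
Setting it to zero: c = 35/3.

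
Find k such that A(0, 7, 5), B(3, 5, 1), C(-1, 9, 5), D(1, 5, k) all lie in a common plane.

The points are coplanar iff AB · (AC × AD) = 0.
Expanding, this is linear in k: (4)k + (-20) = 0.
So k = 5.

5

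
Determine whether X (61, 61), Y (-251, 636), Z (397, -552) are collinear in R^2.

XY = (-312, 575), XZ = (336, -613).
Twice the signed area of △XYZ is (-312)(-613) − (575)(336) = -1944.
The area is nonzero, so the three points are not collinear.

No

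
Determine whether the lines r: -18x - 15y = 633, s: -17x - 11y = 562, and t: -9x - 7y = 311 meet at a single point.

No

The three lines meet at one point iff the augmented coefficient matrix [aᵢ bᵢ cᵢ] has rank < 3, i.e. its determinant vanishes.
Here the determinant is -9.
Nonzero, so no common point exists.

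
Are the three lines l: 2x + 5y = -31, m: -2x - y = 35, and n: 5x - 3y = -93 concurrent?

Lines aᵢx + bᵢy = cᵢ with pairwise distinct directions are concurrent exactly when det[aᵢ bᵢ cᵢ] = 0.
Here the determinant is 0.
It vanishes, so the lines are concurrent at (-18, 1).

Yes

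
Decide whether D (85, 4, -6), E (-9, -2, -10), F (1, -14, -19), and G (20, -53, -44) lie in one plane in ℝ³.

A normal to the plane through D, E, F is n = DE × DF = (6, -886, 1188).
The plane has equation n·P = -10162. For G: n·G = -5194.
-5194 ≠ -10162, so G is off the plane.

No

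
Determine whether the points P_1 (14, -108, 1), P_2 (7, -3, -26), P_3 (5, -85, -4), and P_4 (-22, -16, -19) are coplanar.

Yes

The four points are coplanar iff the 3×3 determinant with rows P_1P_2, P_1P_3, P_1P_4 is zero.
Rows: (-7, 105, -27), (-9, 23, -5), (-36, 92, -20).
Expanding along the first row: (-7)(0) − (105)(0) + (-27)(0) = 0.
Zero determinant ⇒ coplanar.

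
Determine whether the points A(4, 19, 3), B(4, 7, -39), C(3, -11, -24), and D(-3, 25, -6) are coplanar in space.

No

With A as base: AB = (0, -12, -42), AC = (-1, -30, -27), AD = (-7, 6, -9).
AC × AD = (432, 180, -216).
AB · (AC × AD) = 6912.
Since 6912 ≠ 0, the four points are not coplanar.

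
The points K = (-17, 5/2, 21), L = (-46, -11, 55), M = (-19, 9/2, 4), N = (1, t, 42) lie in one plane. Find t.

Normal to plane KLM: n = (323/2, -561, -85); plane equation n·P = -5933.
Requiring n·N = -5933: (-561)t + (-6817/2) = -5933.
So t = 9/2.

9/2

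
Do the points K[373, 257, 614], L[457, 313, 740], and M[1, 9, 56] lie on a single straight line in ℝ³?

Yes

KL = (84, 56, 126), KM = (-372, -248, -558).
Each component of KM is -31/7 times the corresponding component of KL, so KM = -31/7·KL and the points are collinear.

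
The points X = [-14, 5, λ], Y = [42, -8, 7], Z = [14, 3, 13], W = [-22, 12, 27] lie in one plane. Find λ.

30

Coplanarity ⇔ det[XY; XZ; XW] = 0.
Expanding, this is linear in λ: (-144)λ + (4320) = 0.
So λ = 30.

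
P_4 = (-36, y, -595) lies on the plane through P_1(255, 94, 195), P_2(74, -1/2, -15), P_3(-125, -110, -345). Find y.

-167/2

Coplanarity requires P_1P_2 · (P_1P_3 × P_1P_4) = 0.
P_1P_2 = (-181, -189/2, -210), P_1P_3 = (-380, -204, -540); the triple product is linear in y with coefficient -17940 and constant term -1497990.
Setting it to zero: y = -167/2.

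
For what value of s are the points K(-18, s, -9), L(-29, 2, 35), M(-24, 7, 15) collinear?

Collinearity requires KL × KM = 0; each component is linear in s.
The x-component gives (20)s + (-260) = 0, so s = 13.
The remaining components then also vanish.

13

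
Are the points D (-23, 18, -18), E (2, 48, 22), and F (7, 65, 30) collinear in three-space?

No

DE = (25, 30, 40), DF = (30, 47, 48).
Comparing components 2 and 3: (30)(48) − (40)(47) = -440 ≠ 0, so DE and DF are not parallel and the points are not collinear.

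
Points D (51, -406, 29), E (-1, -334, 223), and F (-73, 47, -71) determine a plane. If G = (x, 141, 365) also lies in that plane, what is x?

Coplanarity requires DE · (DF × DG) = 0.
DE = (-52, 72, 194), DF = (-124, 453, -100); the triple product is linear in x with coefficient -95082 and constant term -16068858.
Setting it to zero: x = -169.

-169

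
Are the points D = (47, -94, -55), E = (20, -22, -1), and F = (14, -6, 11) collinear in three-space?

Yes

DE = (-27, 72, 54), DF = (-33, 88, 66).
DE × DF = (0, 0, 0).
The cross product vanishes, so the three points are collinear.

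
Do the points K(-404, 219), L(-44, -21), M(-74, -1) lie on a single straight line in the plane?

KL = (360, -240), KM = (330, -220).
Twice the signed area of △KLM is (360)(-220) − (-240)(330) = 0.
The triangle is degenerate (zero area), so the points are collinear.

Yes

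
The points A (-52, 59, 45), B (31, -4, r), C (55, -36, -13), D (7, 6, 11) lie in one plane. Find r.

Coplanarity ⇔ det[AB; AC; AD] = 0.
Expanding, this is linear in r: (-66)r + (2310) = 0.
So r = 35.

35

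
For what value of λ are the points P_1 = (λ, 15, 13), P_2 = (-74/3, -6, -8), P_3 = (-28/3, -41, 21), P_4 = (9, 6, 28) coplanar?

Coplanarity ⇔ det[P_1P_2; P_1P_3; P_1P_4] = 0.
Expanding, this is linear in λ: (1608)λ + (2144) = 0.
So λ = -4/3.

-4/3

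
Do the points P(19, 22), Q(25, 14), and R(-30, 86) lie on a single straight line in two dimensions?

No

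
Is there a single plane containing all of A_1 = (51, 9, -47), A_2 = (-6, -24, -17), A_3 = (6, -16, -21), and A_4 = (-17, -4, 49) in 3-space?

The four points are coplanar iff the 3×3 determinant with rows A_1A_2, A_1A_3, A_1A_4 is zero.
Rows: (-57, -33, 30), (-45, -25, 26), (-68, -13, 96).
Expanding along the first row: (-57)(-2062) − (-33)(-2552) + (30)(-1115) = -132.
Nonzero ⇒ not coplanar.

No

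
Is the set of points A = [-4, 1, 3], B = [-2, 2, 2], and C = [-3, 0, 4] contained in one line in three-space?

No

AB = (2, 1, -1), AC = (1, -1, 1).
Comparing components 3 and 1: (-1)(1) − (2)(1) = -3 ≠ 0, so AB and AC are not parallel and the points are not collinear.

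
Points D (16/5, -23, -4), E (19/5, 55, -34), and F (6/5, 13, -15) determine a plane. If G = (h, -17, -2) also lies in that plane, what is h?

-1/5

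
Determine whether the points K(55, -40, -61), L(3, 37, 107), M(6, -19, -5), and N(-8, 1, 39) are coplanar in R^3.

No

A normal to the plane through K, L, M is n = KL × KM = (784, -5320, 2681).
The plane has equation n·P = 92379. For N: n·N = 92967.
92967 ≠ 92379, so N is off the plane.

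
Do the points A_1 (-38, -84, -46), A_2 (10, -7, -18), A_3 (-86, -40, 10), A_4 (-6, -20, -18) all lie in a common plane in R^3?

No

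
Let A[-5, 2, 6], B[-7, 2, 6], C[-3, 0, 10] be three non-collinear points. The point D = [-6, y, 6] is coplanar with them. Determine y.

Coplanarity requires AB · (AC × AD) = 0.
AB = (-2, 0, 0), AC = (2, -2, 4); the triple product is linear in y with coefficient 8 and constant term -16.
Setting it to zero: y = 2.

2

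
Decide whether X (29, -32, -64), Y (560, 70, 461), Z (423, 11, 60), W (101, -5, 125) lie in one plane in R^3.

No

With X as base: XY = (531, 102, 525), XZ = (394, 43, 124), XW = (72, 27, 189).
XZ × XW = (4779, -65538, 7542).
XY · (XZ × XW) = -187677.
Since -187677 ≠ 0, the four points are not coplanar.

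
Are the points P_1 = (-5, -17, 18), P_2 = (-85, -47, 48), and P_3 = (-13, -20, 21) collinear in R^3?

P_1P_2 = (-80, -30, 30), P_1P_3 = (-8, -3, 3).
P_1P_2 × P_1P_3 = (0, 0, 0).
The cross product vanishes, so the three points are collinear.

Yes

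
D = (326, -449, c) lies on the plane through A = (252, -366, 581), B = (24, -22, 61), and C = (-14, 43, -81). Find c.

The plane through A, B, C has equation −15048x − 12616y − 1748z = -190228.
Substituting D: (-1748)c + (758936) = -190228, so c = 543.

543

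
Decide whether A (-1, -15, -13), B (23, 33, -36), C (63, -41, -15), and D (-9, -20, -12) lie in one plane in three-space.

No

With A as base: AB = (24, 48, -23), AC = (64, -26, -2), AD = (-8, -5, 1).
AC × AD = (-36, -48, -528).
AB · (AC × AD) = 8976.
Since 8976 ≠ 0, the four points are not coplanar.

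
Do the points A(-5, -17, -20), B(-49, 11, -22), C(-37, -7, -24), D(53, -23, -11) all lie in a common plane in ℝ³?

No

The four points are coplanar iff the 3×3 determinant with rows AB, AC, AD is zero.
Rows: (-44, 28, -2), (-32, 10, -4), (58, -6, 9).
Expanding along the first row: (-44)(66) − (28)(-56) + (-2)(-388) = -560.
Nonzero ⇒ not coplanar.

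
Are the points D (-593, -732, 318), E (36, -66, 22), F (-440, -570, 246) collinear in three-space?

Yes

DE = (629, 666, -296), DF = (153, 162, -72).
DE × DF = (0, 0, 0).
The cross product vanishes, so the three points are collinear.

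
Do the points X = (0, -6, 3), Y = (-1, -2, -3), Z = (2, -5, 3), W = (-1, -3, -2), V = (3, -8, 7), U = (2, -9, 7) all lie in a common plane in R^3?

The plane through X, Y, Z has normal n = XY × XZ = (6, -12, -9) and equation n·P = 45.
Checking the remaining points: n·W = 48, n·V = 51, n·U = 57.
Since n·W = 48 ≠ 45, W is off the plane and the points are not all coplanar.

No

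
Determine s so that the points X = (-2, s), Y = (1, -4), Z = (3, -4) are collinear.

-4

Collinearity: (X − Y) must be parallel to (Z − Y) = (2, 0).
Cross-multiplying the components: (s − (-4))·(2) = (-3)·(0).
Solving gives s = -4.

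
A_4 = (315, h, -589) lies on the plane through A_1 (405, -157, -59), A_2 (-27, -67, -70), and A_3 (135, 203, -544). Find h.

197

The plane through A_1, A_2, A_3 has equation −39690x − 206550y − 131220z = 24095880.
Substituting A_4: (-206550)h + (64786230) = 24095880, so h = 197.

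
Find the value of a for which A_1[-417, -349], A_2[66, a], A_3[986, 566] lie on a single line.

The three points are collinear iff det[A_1A_2; A_1A_3] = 0.
This determinant is linear in a: (-1403)a + (-47702) = 0, so a = -34.

-34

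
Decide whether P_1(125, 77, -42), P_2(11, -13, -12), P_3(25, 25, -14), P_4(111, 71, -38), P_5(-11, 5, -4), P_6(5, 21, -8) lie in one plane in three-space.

The plane through P_1, P_2, P_3 has normal n = P_1P_2 × P_1P_3 = (-960, 192, -3072) and equation n·P = 23808.
Checking the remaining points: n·P_4 = 23808, n·P_5 = 23808, n·P_6 = 23808.
All equal 23808, so all 6 points lie in one plane.

Yes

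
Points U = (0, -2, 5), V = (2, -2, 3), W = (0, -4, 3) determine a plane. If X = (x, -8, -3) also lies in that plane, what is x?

2

The plane through U, V, W has equation −4x + 4y − 4z = -28.
Substituting X: (-4)x + (-20) = -28, so x = 2.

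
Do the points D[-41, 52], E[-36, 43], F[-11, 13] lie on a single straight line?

No

DE = (5, -9), DF = (30, -39).
Twice the signed area of △DEF is (5)(-39) − (-9)(30) = 75.
The area is nonzero, so the three points are not collinear.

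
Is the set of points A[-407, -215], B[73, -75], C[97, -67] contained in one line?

AB = (480, 140), AC = (504, 148).
Twice the signed area of △ABC is (480)(148) − (140)(504) = 480.
The area is nonzero, so the three points are not collinear.

No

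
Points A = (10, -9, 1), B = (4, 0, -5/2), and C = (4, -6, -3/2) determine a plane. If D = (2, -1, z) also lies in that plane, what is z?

Coplanarity requires AB · (AC × AD) = 0.
AB = (-6, 9, -7/2), AC = (-6, 3, -5/2); the triple product is linear in z with coefficient 36 and constant term 108.
Setting it to zero: z = -3.

-3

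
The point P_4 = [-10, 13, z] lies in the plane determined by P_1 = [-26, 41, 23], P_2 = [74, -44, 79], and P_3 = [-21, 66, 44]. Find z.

23

A normal to the plane is n = P_1P_2 × P_1P_3 = (-3185, -1820, 2925).
P_4 lies in the plane iff n · P_1P_4 = 0.
This gives (2925)z + (-67275) = 0, so z = 23.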